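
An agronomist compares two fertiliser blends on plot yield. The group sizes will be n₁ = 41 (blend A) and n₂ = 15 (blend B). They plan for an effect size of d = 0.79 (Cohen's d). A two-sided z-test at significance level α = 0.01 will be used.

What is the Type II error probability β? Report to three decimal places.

Noncentrality parameter: δ = d / √(1/n₁ + 1/n₂) = 0.79 / √(1/41 + 1/15) = 2.6180
Critical value for a two-sided test at α = 0.01: z_{α/2} = 2.576.
Power = Φ(δ − 2.576) + Φ(−δ − 2.576) = Φ(0.042) + Φ(-5.194) = 0.5168 + 0.0000 = 0.5168.
Type II error: β = 1 − power = 1 − 0.5168 = 0.4832.

β ≈ 0.483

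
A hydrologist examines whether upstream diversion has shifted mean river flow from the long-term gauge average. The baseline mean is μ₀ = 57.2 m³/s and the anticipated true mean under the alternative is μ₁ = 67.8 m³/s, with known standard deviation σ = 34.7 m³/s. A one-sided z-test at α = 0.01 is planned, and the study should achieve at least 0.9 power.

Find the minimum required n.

n = 140

Standardized effect: d = |μ₁ − μ₀| / σ = |67.8 − 57.2| / 34.7 = 0.3055
Set Φ(δ − 2.326) = 0.9; then δ − 2.326 = Φ⁻¹(0.9) = 1.282, giving δ = 3.608.
δ = d·√n ⇒ n = (δ/d)² = (3.608 / 0.3055)² = 139.49.
Rounding up, n = 140.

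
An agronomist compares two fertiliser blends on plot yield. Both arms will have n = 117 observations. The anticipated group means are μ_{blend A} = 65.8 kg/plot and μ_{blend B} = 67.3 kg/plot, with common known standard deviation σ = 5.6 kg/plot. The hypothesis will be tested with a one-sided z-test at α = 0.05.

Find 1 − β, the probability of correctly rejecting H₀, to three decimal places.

Standardized effect: d = |μ_{blend A} − μ_{blend B}| / σ = |65.8 − 67.3| / 5.6 = 0.2679
Noncentrality parameter: δ = d·√(n/2) = 0.2679 × √(117/2) = 2.0487
Critical value for a one-sided test at α = 0.05: z_α = 1.645.
Power = P(Z > 1.645 − δ) = Φ(0.404) = 0.6568.

Power ≈ 0.657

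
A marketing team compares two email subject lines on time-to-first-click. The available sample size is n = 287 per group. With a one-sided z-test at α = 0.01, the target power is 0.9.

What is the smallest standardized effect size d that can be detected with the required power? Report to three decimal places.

d ≈ 0.301

Need Φ(δ − 2.326) = 0.9, so δ = 2.326 + 1.282 = 3.608.
δ = d·√(n/2) ⇒ d = δ/√(n/2) = 3.608/√(287/2) = 0.3012.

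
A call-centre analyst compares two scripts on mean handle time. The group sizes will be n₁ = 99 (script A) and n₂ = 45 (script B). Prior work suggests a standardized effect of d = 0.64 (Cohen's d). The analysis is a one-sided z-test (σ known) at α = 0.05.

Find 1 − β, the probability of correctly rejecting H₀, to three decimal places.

Power ≈ 0.972

Noncentrality parameter: δ = d / √(1/n₁ + 1/n₂) = 0.64 / √(1/99 + 1/45) = 3.5598
Critical value for a one-sided test at α = 0.05: z_α = 1.645.
Power = P(Z > 1.645 − δ) = Φ(1.915) = 0.9722.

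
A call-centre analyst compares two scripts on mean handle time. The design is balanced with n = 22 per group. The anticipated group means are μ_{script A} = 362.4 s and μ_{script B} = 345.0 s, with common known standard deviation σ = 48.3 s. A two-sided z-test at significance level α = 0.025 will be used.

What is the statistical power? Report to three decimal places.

Standardized effect: d = |μ_{script A} − μ_{script B}| / σ = |362.4 − 345.0| / 48.3 = 0.3602
Noncentrality parameter: δ = d·√(n/2) = 0.3602 × √(22/2) = 1.1948
Critical value for a two-sided test at α = 0.025: z_{α/2} = 2.241.
Power = Φ(δ − 2.241) + Φ(−δ − 2.241) = Φ(-1.047) + Φ(-3.436) = 0.1476 + 0.0003 = 0.1479.

Power ≈ 0.148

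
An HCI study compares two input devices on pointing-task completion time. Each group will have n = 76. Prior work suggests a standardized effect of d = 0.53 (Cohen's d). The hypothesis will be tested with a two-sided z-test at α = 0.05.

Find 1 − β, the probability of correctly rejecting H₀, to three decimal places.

Noncentrality parameter: δ = d·√(n/2) = 0.53 × √(76/2) = 3.2671
Two-sided α = 0.05 → critical value z_{0.025} = 1.960.
Power = Φ(δ − 1.960) + Φ(−δ − 1.960) = Φ(1.307) + Φ(-5.227) = 0.9044 + 0.0000 = 0.9044.

Power ≈ 0.904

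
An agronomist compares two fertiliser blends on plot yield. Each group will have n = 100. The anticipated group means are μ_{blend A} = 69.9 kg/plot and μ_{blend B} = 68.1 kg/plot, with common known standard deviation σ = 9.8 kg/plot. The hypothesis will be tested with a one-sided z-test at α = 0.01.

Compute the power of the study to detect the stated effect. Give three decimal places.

Standardized effect: d = |μ_{blend A} − μ_{blend B}| / σ = |69.9 − 68.1| / 9.8 = 0.1837
Noncentrality parameter: δ = d·√(n/2) = 0.1837 × √(100/2) = 1.2988
One-sided α = 0.01 → critical value z_{0.01} = 2.326.
Power = P(Z > 2.326 − δ) = Φ(-1.028) = 0.1521.

Power ≈ 0.152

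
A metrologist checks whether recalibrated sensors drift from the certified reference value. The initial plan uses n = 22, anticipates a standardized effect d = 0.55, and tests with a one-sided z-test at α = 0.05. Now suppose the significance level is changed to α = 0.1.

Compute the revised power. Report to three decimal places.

δ = d·√n = 0.55 × √22 = 2.5797 (unchanged). New critical value: z_{0.1} = 1.282.
Revised power = Φ(δ − 1.282) = Φ(1.298) = 0.9029.

Power ≈ 0.903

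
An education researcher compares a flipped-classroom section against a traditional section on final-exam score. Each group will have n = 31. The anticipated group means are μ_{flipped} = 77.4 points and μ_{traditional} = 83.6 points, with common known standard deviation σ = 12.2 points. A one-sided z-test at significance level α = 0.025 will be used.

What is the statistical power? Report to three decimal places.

Standardized effect: d = |μ_{flipped} − μ_{traditional}| / σ = |77.4 − 83.6| / 12.2 = 0.5082
Noncentrality parameter: δ = d·√(n/2) = 0.5082 × √(31/2) = 2.0008
One-sided α = 0.025 → critical value z_{0.025} = 1.960.
Power = Φ(δ − 1.960) = Φ(0.041) = 0.5163.

Power ≈ 0.516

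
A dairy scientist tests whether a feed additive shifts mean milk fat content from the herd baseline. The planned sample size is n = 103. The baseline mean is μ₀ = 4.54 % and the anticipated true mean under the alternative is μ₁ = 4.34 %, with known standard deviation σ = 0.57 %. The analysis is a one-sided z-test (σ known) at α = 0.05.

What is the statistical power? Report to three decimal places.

Standardized effect: d = |μ₁ − μ₀| / σ = |4.34 − 4.54| / 0.57 = 0.3509
Noncentrality parameter: δ = d·√n = 0.3509 × √103 = 3.5610
One-sided α = 0.05 → critical value z_{0.05} = 1.645.
Power = P(Z > 1.645 − δ) = Φ(1.916) = 0.9723.

Power ≈ 0.972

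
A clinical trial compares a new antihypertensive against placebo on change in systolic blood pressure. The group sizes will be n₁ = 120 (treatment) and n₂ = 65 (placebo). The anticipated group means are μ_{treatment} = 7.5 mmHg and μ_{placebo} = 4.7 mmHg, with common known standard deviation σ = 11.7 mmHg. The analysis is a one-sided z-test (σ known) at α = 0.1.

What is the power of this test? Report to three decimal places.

Power ≈ 0.607

Standardized effect: d = |μ_{treatment} − μ_{placebo}| / σ = |7.5 − 4.7| / 11.7 = 0.2393
Noncentrality parameter: δ = d / √(1/n₁ + 1/n₂) = 0.2393 / √(1/120 + 1/65) = 1.5539
One-sided α = 0.1 → critical value z_{0.1} = 1.282.
Power = Φ(δ − 1.282) = Φ(0.272) = 0.6073.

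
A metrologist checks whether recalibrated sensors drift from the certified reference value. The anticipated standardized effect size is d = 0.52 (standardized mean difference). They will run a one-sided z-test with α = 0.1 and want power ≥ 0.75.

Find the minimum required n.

n = 15

For power 0.75 need Φ(δ − z_{0.1}) = 0.75, so δ = z_{0.1} + z_{0.25} = 1.282 + 0.674 = 1.956.
δ = d·√n ⇒ n = (δ/d)² = (1.956 / 0.52)² = 14.15.
Round up to the next whole unit.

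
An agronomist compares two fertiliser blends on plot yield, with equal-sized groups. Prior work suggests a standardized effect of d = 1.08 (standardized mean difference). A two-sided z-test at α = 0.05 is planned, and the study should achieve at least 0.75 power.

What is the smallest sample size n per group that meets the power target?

For power 0.75 need Φ(δ − z_{0.025}) = 0.75, so δ = z_{0.025} + z_{0.25} = 1.960 + 0.674 = 2.634.
(Ignoring the negligible lower-tail rejection probability gives the usual closed-form inversion.)
δ = d·√(n/2) ⇒ n = 2(δ/d)² = 2 × (2.634 / 1.08)² = 11.90.
Rounding up, n = 12 per group.

n = 12 per group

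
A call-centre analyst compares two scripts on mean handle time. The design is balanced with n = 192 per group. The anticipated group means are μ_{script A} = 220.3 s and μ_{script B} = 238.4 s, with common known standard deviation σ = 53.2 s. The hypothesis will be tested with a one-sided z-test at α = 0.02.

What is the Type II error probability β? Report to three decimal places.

β ≈ 0.100

Standardized effect: d = |μ_{script A} − μ_{script B}| / σ = |220.3 − 238.4| / 53.2 = 0.3402
Noncentrality parameter: δ = d·√(n/2) = 0.3402 × √(192/2) = 3.3335
One-sided α = 0.02 → critical value z_{0.02} = 2.054.
Power = P(Z > 2.054 − δ) = Φ(1.280) = 0.8997.
Type II error: β = 1 − power = 1 − 0.8997 = 0.1003.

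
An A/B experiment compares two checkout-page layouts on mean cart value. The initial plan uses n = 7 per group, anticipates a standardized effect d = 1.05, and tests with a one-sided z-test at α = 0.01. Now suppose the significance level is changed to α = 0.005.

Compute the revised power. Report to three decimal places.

Power ≈ 0.270

δ = d·√(n/2) = 1.05 × √(7/2) = 1.9644 (unchanged). New critical value: z_{0.005} = 2.576.
Revised power = Φ(δ − 2.576) = Φ(-0.611) = 0.2704.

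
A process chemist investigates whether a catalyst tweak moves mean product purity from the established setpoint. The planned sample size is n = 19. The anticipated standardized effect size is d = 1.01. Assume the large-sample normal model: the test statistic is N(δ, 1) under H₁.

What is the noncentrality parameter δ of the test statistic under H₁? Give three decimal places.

δ ≈ 4.402

δ = d·√n = 1.01 × √19 = 4.4025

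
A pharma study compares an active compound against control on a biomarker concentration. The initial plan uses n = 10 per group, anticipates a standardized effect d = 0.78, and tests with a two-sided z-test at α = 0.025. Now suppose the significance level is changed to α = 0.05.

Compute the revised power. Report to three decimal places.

δ = d·√(n/2) = 0.78 × √(10/2) = 1.7441 (unchanged). New critical value: z_{0.025} = 1.960.
Revised power = Φ(δ − 1.960) + Φ(−δ − 1.960) = Φ(-0.216) + Φ(-3.704) = 0.4146 + 0.0001 = 0.4147.

Power ≈ 0.415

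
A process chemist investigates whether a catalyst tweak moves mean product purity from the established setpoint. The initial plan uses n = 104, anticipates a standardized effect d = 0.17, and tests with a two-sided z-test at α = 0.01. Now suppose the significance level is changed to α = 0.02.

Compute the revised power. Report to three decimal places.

Power ≈ 0.277

δ = d·√n = 0.17 × √104 = 1.7337 (unchanged). New critical value: z_{0.01} = 2.326.
Revised power = Φ(δ − 2.326) + Φ(−δ − 2.326) = Φ(-0.593) + Φ(-4.060) = 0.2767 + 0.0000 = 0.2767.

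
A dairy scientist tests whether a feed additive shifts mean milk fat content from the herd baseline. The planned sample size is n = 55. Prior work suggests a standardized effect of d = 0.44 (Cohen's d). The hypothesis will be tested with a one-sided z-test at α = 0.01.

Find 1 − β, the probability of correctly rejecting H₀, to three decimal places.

Noncentrality parameter: δ = d·√n = 0.44 × √55 = 3.2631
Critical value for a one-sided test at α = 0.01: z_α = 2.326.
Power = P(Z > 2.326 − δ) = Φ(0.937) = 0.8256.

Power ≈ 0.826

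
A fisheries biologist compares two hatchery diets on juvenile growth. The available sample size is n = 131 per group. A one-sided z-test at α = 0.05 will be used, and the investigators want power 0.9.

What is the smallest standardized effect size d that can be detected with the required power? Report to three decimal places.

d ≈ 0.362

Required noncentrality: δ = z_{0.05} + z_{0.10} = 1.645 + 1.282 = 2.926.
δ = d·√(n/2) ⇒ d = δ/√(n/2) = 2.926/√(131/2) = 0.3616.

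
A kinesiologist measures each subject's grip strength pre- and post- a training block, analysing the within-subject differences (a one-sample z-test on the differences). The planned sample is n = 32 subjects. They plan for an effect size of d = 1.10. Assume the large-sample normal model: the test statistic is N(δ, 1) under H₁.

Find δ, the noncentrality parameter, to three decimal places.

δ = d·√n = 1.10 × √32 = 6.2225

δ ≈ 6.223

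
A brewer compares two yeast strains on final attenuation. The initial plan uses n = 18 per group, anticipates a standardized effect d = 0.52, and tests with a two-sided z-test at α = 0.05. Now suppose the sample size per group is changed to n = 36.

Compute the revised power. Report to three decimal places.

With n = 36 per group: δ = d·√(n/2) = 0.52 × √(36/2) = 2.2062. Critical value z_{0.025} = 1.960.
Revised power = Φ(δ − 1.960) + Φ(−δ − 1.960) = Φ(0.246) + Φ(-4.166) = 0.5972 + 0.0000 = 0.5973.

Power ≈ 0.597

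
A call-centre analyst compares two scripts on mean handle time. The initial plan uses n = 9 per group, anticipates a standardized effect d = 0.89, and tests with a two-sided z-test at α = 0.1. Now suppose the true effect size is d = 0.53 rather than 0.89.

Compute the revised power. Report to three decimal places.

Power ≈ 0.304

With d = 0.53: δ = d·√(n/2) = 0.53 × √(9/2) = 1.1243. Critical value z_{0.05} = 1.645.
Revised power = Φ(δ − 1.645) + Φ(−δ − 1.645) = Φ(-0.521) + Φ(-2.769) = 0.3013 + 0.0028 = 0.3041.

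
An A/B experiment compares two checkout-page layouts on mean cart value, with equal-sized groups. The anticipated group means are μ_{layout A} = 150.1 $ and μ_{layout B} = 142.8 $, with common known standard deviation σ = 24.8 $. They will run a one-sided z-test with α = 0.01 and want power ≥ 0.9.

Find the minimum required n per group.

Standardized effect: d = |μ_{layout A} − μ_{layout B}| / σ = |150.1 − 142.8| / 24.8 = 0.2944
Set Φ(δ − 2.326) = 0.9; then δ − 2.326 = Φ⁻¹(0.9) = 1.282, giving δ = 3.608.
δ = d·√(n/2) ⇒ n = 2(δ/d)² = 2 × (3.608 / 0.2944)² = 300.47.
Round up to the next whole unit.

n = 301 per group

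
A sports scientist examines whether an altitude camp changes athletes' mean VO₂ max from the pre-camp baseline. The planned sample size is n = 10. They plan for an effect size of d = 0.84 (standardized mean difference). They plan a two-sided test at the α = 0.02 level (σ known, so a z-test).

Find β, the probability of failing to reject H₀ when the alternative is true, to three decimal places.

Noncentrality parameter: δ = d·√n = 0.84 × √10 = 2.6563
Two-sided α = 0.02 → critical value z_{0.01} = 2.326.
Power = Φ(δ − 2.326) + Φ(−δ − 2.326) = Φ(0.330) + Φ(-4.983) = 0.6293 + 0.0000 = 0.6293.
Type II error: β = 1 − power = 1 − 0.6293 = 0.3707.

β ≈ 0.371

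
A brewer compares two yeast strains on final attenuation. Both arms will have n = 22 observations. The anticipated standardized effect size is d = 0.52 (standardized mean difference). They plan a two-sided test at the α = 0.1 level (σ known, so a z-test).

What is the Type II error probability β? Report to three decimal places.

Noncentrality parameter: δ = d·√(n/2) = 0.52 × √(22/2) = 1.7246
Critical value for a two-sided test at α = 0.1: z_{α/2} = 1.645.
Power = Φ(δ − 1.645) + Φ(−δ − 1.645) = Φ(0.080) + Φ(-3.369) = 0.5318 + 0.0004 = 0.5322.
Type II error: β = 1 − power = 1 − 0.5322 = 0.4678.

β ≈ 0.468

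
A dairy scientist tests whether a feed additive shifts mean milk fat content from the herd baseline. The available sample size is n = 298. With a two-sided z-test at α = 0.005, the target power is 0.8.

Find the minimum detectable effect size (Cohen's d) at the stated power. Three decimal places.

Required noncentrality: δ = z_{0.0025} + z_{0.20} = 2.807 + 0.842 = 3.649.
(Lower-tail contribution to power is negligible for δ > 0.)
δ = d·√n ⇒ d = δ/√n = 3.649/√298 = 0.2114.

d ≈ 0.211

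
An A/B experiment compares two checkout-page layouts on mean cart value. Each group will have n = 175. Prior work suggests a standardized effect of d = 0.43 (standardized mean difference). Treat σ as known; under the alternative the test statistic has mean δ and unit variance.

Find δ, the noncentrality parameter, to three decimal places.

δ = d·√(n/2) = 0.43 × √(175/2) = 4.0223

δ ≈ 4.022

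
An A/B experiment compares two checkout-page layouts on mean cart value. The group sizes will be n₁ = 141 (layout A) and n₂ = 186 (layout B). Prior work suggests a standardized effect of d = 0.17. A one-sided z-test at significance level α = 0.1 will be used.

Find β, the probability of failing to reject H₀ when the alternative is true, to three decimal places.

Noncentrality parameter: δ = d / √(1/n₁ + 1/n₂) = 0.17 / √(1/141 + 1/186) = 1.5224
Critical value for a one-sided test at α = 0.1: z_α = 1.282.
Power = P(Z > 1.282 − δ) = Φ(0.241) = 0.5952.
Type II error: β = 1 − power = 1 − 0.5952 = 0.4048.

β ≈ 0.405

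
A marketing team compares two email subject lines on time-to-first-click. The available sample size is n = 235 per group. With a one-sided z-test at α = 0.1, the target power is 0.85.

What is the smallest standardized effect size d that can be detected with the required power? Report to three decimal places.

d ≈ 0.214

Need Φ(δ − 1.282) = 0.85, so δ = 1.282 + 1.036 = 2.318.
δ = d·√(n/2) ⇒ d = δ/√(n/2) = 2.318/√(235/2) = 0.2138.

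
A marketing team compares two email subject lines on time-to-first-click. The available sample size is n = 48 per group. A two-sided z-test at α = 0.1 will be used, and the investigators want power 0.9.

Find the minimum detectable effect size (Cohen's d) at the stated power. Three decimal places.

Required noncentrality: δ = z_{0.05} + z_{0.10} = 1.645 + 1.282 = 2.926.
(Lower-tail contribution to power is negligible for δ > 0.)
δ = d·√(n/2) ⇒ d = δ/√(n/2) = 2.926/√(48/2) = 0.5973.

d ≈ 0.597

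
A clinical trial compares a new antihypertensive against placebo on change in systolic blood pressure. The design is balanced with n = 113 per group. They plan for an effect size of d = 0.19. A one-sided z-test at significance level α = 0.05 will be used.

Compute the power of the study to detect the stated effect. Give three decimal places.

Noncentrality parameter: δ = d·√(n/2) = 0.19 × √(113/2) = 1.4282
One-sided α = 0.05 → critical value z_{0.05} = 1.645.
Power = P(Z > 1.645 − δ) = Φ(-0.217) = 0.4142.

Power ≈ 0.414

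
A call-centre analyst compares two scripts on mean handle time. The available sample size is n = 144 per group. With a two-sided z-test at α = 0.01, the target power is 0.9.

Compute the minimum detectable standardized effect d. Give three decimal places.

Need Φ(δ − 2.576) = 0.9, so δ = 2.576 + 1.282 = 3.857.
(Lower-tail contribution to power is negligible for δ > 0.)
δ = d·√(n/2) ⇒ d = δ/√(n/2) = 3.857/√(144/2) = 0.4546.

d ≈ 0.455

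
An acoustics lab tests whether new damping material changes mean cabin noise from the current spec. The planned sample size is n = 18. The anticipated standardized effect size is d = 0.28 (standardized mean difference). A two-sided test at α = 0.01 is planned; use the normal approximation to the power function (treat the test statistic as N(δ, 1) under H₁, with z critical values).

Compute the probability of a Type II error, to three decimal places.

Noncentrality parameter: δ = d·√n = 0.28 × √18 = 1.1879
Two-sided α = 0.01 → critical value z_{0.005} = 2.576.
Power = Φ(δ − 2.576) + Φ(−δ − 2.576) = Φ(-1.388) + Φ(-3.764) = 0.0826 + 0.0001 = 0.0827.
Type II error: β = 1 − power = 1 − 0.0827 = 0.9173.

β ≈ 0.917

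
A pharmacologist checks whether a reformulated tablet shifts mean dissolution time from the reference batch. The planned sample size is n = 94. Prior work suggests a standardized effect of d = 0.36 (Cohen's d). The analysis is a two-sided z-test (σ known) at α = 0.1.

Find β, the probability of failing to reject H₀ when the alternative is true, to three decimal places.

β ≈ 0.032

Noncentrality parameter: λ = d·√n = 0.36 × √94 = 3.4903
Two-sided α = 0.1 → critical value z_{0.05} = 1.645.
Power = Φ(λ − 1.645) + Φ(−λ − 1.645) = Φ(1.845) + Φ(-5.135) = 0.9675 + 0.0000 = 0.9675.
Type II error: β = 1 − power = 1 − 0.9675 = 0.0325.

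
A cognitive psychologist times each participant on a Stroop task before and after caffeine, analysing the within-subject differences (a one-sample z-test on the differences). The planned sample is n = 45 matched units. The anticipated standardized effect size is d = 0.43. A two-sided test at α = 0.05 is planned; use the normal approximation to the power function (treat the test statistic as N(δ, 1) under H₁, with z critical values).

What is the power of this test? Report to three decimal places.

Power ≈ 0.822

Noncentrality parameter: δ = d·√n = 0.43 × √45 = 2.8845
Two-sided α = 0.05 → critical value z_{0.025} = 1.960.
Power = Φ(δ − 1.960) + Φ(−δ − 1.960) = Φ(0.925) + Φ(-4.844) = 0.8224 + 0.0000 = 0.8224.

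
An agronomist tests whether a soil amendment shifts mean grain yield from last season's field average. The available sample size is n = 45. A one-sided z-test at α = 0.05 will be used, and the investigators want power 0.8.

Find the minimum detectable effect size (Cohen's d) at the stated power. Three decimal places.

Required noncentrality: δ = z_{0.05} + z_{0.20} = 1.645 + 0.842 = 2.486.
δ = d·√n ⇒ d = δ/√n = 2.486/√45 = 0.3707.

d ≈ 0.371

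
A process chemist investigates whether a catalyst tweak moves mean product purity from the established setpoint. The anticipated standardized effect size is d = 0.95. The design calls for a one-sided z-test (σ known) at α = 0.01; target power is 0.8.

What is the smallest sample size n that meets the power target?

n = 12

For power 0.8 need Φ(δ − z_{0.01}) = 0.8, so δ = z_{0.01} + z_{0.20} = 2.326 + 0.842 = 3.168.
δ = d·√n ⇒ n = (δ/d)² = (3.168 / 0.95)² = 11.12.
Round up to the next whole unit.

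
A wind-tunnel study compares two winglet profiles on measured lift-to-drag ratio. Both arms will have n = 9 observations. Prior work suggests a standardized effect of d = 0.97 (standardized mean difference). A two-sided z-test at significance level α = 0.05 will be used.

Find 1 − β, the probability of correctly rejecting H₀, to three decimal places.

Power ≈ 0.539

Noncentrality parameter: δ = d·√(n/2) = 0.97 × √(9/2) = 2.0577
Critical value for a two-sided test at α = 0.05: z_{α/2} = 1.960.
Power = Φ(δ − 1.960) + Φ(−δ − 1.960) = Φ(0.098) + Φ(-4.018) = 0.5389 + 0.0000 = 0.5390.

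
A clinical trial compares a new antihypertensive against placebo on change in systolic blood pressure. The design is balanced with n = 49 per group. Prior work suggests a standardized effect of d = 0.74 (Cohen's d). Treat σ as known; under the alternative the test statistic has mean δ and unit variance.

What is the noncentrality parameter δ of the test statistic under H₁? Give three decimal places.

δ = d·√(n/2) = 0.74 × √(49/2) = 3.6628

δ ≈ 3.663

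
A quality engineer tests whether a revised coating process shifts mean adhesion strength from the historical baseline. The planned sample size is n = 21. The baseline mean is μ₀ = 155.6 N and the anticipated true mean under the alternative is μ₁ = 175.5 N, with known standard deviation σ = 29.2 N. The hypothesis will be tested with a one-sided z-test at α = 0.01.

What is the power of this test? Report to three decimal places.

Power ≈ 0.787

Standardized effect: d = |μ₁ − μ₀| / σ = |175.5 − 155.6| / 29.2 = 0.6815
Noncentrality parameter: δ = d·√n = 0.6815 × √21 = 3.1231
Critical value for a one-sided test at α = 0.01: z_α = 2.326.
Power = Φ(δ − 2.326) = Φ(0.797) = 0.7872.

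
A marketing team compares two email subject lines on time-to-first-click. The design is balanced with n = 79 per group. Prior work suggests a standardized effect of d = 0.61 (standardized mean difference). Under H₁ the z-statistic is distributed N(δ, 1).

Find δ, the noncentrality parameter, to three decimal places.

δ = d·√(n/2) = 0.61 × √(79/2) = 3.8338

δ ≈ 3.834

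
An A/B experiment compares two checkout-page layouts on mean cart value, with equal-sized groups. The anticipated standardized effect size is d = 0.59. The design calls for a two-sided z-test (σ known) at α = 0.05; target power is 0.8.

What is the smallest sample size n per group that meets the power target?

Set Φ(δ − 1.960) = 0.8; then δ − 1.960 = Φ⁻¹(0.8) = 0.842, giving δ = 2.802.
(For δ > 0 the lower-tail rejection region contributes negligibly to power, so the one-term inversion is standard.)
δ = d·√(n/2) ⇒ n = 2(δ/d)² = 2 × (2.802 / 0.59)² = 45.10.
Rounding up, n = 46 per group.

n = 46 per group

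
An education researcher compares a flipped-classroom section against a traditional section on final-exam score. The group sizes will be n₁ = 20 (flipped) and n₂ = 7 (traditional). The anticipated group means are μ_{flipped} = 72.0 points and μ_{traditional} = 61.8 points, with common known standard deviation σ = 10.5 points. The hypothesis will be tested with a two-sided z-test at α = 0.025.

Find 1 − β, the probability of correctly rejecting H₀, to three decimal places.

Power ≈ 0.488

Standardized effect: d = |μ_{flipped} − μ_{traditional}| / σ = |72.0 − 61.8| / 10.5 = 0.9714
Noncentrality parameter: λ = d / √(1/n₁ + 1/n₂) = 0.9714 / √(1/20 + 1/7) = 2.2120
Two-sided α = 0.025 → critical value z_{0.0125} = 2.241.
Power = Φ(λ − 2.241) + Φ(−λ − 2.241) = Φ(-0.029) + Φ(-4.453) = 0.4883 + 0.0000 = 0.4883.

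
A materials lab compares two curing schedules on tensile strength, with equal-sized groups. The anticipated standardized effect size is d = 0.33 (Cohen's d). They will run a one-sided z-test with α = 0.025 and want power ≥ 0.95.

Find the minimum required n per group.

For power 0.95 need Φ(δ − z_{0.025}) = 0.95, so δ = z_{0.025} + z_{0.05} = 1.960 + 1.645 = 3.605.
δ = d·√(n/2) ⇒ n = 2(δ/d)² = 2 × (3.605 / 0.33)² = 238.65.
Rounding up, n = 239 per group.

n = 239 per group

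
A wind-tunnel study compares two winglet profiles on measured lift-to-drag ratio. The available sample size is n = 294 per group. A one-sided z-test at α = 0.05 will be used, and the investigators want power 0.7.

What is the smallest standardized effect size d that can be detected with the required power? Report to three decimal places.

Required noncentrality: δ = z_{0.05} + z_{0.30} = 1.645 + 0.524 = 2.169.
δ = d·√(n/2) ⇒ d = δ/√(n/2) = 2.169/√(294/2) = 0.1789.

d ≈ 0.179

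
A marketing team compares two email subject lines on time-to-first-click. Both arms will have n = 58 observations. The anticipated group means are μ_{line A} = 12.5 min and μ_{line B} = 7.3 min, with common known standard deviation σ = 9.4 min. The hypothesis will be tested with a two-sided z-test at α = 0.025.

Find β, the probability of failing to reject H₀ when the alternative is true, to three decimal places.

Standardized effect: d = |μ_{line A} − μ_{line B}| / σ = |12.5 − 7.3| / 9.4 = 0.5532
Noncentrality parameter: λ = d·√(n/2) = 0.5532 × √(58/2) = 2.9790
Two-sided α = 0.025 → critical value z_{0.0125} = 2.241.
Power = Φ(λ − 2.241) + Φ(−λ − 2.241) = Φ(0.738) + Φ(-5.220) = 0.7696 + 0.0000 = 0.7696.
Type II error: β = 1 − power = 1 − 0.7696 = 0.2304.

β ≈ 0.230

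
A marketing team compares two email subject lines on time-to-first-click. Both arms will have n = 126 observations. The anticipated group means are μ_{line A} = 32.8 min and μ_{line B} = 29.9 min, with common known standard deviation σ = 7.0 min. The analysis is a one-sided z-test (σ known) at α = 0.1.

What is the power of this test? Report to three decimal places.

Power ≈ 0.978

Standardized effect: d = |μ_{line A} − μ_{line B}| / σ = |32.8 − 29.9| / 7.0 = 0.4143
Noncentrality parameter: δ = d·√(n/2) = 0.4143 × √(126/2) = 3.2883
One-sided α = 0.1 → critical value z_{0.1} = 1.282.
Power = P(Z > 1.282 − δ) = Φ(2.007) = 0.9776.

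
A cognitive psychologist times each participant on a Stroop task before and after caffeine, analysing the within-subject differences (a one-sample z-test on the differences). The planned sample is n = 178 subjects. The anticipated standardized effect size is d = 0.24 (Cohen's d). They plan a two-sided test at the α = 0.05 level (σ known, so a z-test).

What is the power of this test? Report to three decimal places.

Noncentrality parameter: δ = d·√n = 0.24 × √178 = 3.2020
Two-sided α = 0.05 → critical value z_{0.025} = 1.960.
Power = Φ(δ − 1.960) + Φ(−δ − 1.960) = Φ(1.242) + Φ(-5.162) = 0.8929 + 0.0000 = 0.8929.

Power ≈ 0.893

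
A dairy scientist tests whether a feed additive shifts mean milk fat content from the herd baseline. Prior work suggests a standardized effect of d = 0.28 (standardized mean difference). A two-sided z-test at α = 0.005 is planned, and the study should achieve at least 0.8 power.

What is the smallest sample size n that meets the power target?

Set Φ(δ − 2.807) = 0.8; then δ − 2.807 = Φ⁻¹(0.8) = 0.842, giving δ = 3.649.
(Ignoring the negligible lower-tail rejection probability gives the usual closed-form inversion.)
δ = d·√n ⇒ n = (δ/d)² = (3.649 / 0.28)² = 169.80.
Round up to the next whole unit.

n = 170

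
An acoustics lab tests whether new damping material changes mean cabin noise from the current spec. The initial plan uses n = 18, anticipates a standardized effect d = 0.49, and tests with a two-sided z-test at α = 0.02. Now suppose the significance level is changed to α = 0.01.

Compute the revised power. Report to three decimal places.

Power ≈ 0.310

δ = d·√n = 0.49 × √18 = 2.0789 (unchanged). New critical value: z_{0.005} = 2.576.
Revised power = Φ(δ − 2.576) + Φ(−δ − 2.576) = Φ(-0.497) + Φ(-4.655) = 0.3096 + 0.0000 = 0.3096.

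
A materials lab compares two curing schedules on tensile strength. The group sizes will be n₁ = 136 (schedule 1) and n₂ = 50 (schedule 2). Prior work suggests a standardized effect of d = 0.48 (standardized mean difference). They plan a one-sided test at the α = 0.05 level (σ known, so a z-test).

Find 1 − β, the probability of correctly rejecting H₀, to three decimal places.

Noncentrality parameter: δ = d / √(1/n₁ + 1/n₂) = 0.48 / √(1/136 + 1/50) = 2.9023
Critical value for a one-sided test at α = 0.05: z_α = 1.645.
Power = Φ(δ − 1.645) = Φ(1.257) = 0.8957.

Power ≈ 0.896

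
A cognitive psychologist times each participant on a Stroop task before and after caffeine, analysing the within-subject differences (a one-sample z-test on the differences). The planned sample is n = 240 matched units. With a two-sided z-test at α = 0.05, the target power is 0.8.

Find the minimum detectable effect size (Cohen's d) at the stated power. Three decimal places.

d ≈ 0.181

Required noncentrality: δ = z_{0.025} + z_{0.20} = 1.960 + 0.842 = 2.802.
(The second rejection-region term Φ(−δ − z_{α/2}) is negligible and dropped.)
δ = d·√n ⇒ d = δ/√n = 2.802/√240 = 0.1808.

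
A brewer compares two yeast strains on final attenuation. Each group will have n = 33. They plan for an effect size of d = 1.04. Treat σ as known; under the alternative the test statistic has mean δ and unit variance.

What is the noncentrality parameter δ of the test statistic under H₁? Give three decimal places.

δ ≈ 4.224

δ = d·√(n/2) = 1.04 × √(33/2) = 4.2245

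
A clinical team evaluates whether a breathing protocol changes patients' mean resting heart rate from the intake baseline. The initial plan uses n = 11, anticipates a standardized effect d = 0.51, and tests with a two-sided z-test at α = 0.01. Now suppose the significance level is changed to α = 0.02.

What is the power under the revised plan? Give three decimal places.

δ = d·√n = 0.51 × √11 = 1.6915 (unchanged). New critical value: z_{0.01} = 2.326.
Revised power = Φ(δ − 2.326) + Φ(−δ − 2.326) = Φ(-0.635) + Φ(-4.018) = 0.2628 + 0.0000 = 0.2628.

Power ≈ 0.263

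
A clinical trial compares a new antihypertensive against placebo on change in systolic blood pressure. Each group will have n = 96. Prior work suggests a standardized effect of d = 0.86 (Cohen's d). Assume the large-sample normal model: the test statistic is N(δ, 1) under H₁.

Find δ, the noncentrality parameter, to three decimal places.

δ = d·√(n/2) = 0.86 × √(96/2) = 5.9583

δ ≈ 5.958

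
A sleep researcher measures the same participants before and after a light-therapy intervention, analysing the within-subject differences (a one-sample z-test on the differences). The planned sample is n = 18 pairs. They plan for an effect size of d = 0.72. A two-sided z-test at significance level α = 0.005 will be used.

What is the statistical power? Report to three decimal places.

Noncentrality parameter: δ = d·√n = 0.72 × √18 = 3.0547
Critical value for a two-sided test at α = 0.005: z_{α/2} = 2.807.
Power = Φ(δ − 2.807) + Φ(−δ − 2.807) = Φ(0.248) + Φ(-5.862) = 0.5978 + 0.0000 = 0.5978.

Power ≈ 0.598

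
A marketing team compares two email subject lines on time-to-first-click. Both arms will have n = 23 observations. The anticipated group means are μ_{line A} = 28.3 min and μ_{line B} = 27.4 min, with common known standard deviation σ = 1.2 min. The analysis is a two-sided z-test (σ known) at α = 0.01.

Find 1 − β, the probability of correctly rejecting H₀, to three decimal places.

Power ≈ 0.487

Standardized effect: d = |μ_{line A} − μ_{line B}| / σ = |28.3 − 27.4| / 1.2 = 0.7500
Noncentrality parameter: δ = d·√(n/2) = 0.7500 × √(23/2) = 2.5434
Critical value for a two-sided test at α = 0.01: z_{α/2} = 2.576.
Power = Φ(δ − 2.576) + Φ(−δ − 2.576) = Φ(-0.032) + Φ(-5.119) = 0.4871 + 0.0000 = 0.4871.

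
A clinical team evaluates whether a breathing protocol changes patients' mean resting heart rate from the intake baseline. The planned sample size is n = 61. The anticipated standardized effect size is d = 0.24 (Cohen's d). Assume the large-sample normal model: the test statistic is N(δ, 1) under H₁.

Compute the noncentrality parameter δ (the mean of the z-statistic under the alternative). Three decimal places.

δ ≈ 1.874

δ = d·√n = 0.24 × √61 = 1.8745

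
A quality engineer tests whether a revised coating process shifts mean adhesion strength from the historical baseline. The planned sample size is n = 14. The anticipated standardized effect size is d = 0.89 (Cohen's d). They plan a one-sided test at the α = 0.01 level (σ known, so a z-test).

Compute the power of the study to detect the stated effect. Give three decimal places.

Power ≈ 0.842

Noncentrality parameter: δ = d·√n = 0.89 × √14 = 3.3301
One-sided α = 0.01 → critical value z_{0.01} = 2.326.
Power = Φ(δ − 2.326) = Φ(1.004) = 0.8422.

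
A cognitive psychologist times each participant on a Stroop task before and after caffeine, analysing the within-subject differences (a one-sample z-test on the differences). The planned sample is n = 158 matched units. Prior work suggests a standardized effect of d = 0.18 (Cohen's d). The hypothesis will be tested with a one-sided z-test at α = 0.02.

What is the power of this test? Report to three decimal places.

Noncentrality parameter: δ = d·√n = 0.18 × √158 = 2.2626
Critical value for a one-sided test at α = 0.02: z_α = 2.054.
Power = P(Z > 2.054 − δ) = Φ(0.209) = 0.5827.

Power ≈ 0.583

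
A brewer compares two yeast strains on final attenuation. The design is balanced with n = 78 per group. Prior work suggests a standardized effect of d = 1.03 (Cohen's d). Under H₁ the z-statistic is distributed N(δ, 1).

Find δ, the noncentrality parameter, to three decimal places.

δ ≈ 6.432

The noncentrality parameter scales effect size by the design's sample-size factor: δ = d·√(n/2) = 1.03 × √(78/2) = 6.4323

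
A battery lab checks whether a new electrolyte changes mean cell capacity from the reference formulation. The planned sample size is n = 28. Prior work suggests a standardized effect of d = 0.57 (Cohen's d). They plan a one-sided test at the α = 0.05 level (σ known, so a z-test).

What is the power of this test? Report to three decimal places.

Noncentrality parameter: δ = d·√n = 0.57 × √28 = 3.0162
One-sided α = 0.05 → critical value z_{0.05} = 1.645.
Power = Φ(δ − 1.645) = Φ(1.371) = 0.9149.

Power ≈ 0.915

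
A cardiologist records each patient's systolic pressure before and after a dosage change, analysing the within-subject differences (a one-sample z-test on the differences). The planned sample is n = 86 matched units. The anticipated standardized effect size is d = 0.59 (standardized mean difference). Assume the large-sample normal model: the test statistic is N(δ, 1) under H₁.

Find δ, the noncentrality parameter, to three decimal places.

The noncentrality parameter scales effect size by the design's sample-size factor: δ = d·√n = 0.59 × √86 = 5.4714

δ ≈ 5.471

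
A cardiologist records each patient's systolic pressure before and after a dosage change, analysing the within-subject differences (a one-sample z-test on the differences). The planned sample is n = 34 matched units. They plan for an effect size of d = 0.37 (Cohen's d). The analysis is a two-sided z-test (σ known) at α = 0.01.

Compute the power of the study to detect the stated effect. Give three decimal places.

Noncentrality parameter: δ = d·√n = 0.37 × √34 = 2.1575
Critical value for a two-sided test at α = 0.01: z_{α/2} = 2.576.
Power = Φ(δ − 2.576) + Φ(−δ − 2.576) = Φ(-0.418) + Φ(-4.733) = 0.3378 + 0.0000 = 0.3378.

Power ≈ 0.338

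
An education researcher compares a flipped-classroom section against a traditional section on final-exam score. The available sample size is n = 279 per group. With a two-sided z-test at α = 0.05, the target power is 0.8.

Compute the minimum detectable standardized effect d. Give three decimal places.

d ≈ 0.237

Required noncentrality: δ = z_{0.025} + z_{0.20} = 1.960 + 0.842 = 2.802.
(The second rejection-region term Φ(−δ − z_{α/2}) is negligible and dropped.)
δ = d·√(n/2) ⇒ d = δ/√(n/2) = 2.802/√(279/2) = 0.2372.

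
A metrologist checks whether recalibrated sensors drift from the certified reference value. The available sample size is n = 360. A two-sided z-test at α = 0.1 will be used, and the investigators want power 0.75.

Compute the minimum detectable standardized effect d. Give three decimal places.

d ≈ 0.122

Need Φ(δ − 1.645) = 0.75, so δ = 1.645 + 0.674 = 2.319.
(Lower-tail contribution to power is negligible for δ > 0.)
δ = d·√n ⇒ d = δ/√n = 2.319/√360 = 0.1222.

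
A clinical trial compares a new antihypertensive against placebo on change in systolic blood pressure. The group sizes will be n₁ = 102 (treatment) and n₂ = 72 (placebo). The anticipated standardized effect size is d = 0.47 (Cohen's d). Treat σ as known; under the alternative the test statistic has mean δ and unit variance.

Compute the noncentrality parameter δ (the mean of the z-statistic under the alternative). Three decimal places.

δ ≈ 3.053

δ = d / √(1/n₁ + 1/n₂) = 0.47 / √(1/102 + 1/72) = 3.0534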